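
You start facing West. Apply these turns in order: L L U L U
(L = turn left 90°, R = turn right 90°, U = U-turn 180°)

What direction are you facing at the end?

Start: West
  L (left (90° counter-clockwise)) -> South
  L (left (90° counter-clockwise)) -> East
  U (U-turn (180°)) -> West
  L (left (90° counter-clockwise)) -> South
  U (U-turn (180°)) -> North
Final: North

Answer: Final heading: North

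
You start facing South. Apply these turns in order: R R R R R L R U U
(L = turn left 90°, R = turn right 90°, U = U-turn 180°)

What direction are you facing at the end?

Answer: Final heading: West

Derivation:
Start: South
  R (right (90° clockwise)) -> West
  R (right (90° clockwise)) -> North
  R (right (90° clockwise)) -> East
  R (right (90° clockwise)) -> South
  R (right (90° clockwise)) -> West
  L (left (90° counter-clockwise)) -> South
  R (right (90° clockwise)) -> West
  U (U-turn (180°)) -> East
  U (U-turn (180°)) -> West
Final: West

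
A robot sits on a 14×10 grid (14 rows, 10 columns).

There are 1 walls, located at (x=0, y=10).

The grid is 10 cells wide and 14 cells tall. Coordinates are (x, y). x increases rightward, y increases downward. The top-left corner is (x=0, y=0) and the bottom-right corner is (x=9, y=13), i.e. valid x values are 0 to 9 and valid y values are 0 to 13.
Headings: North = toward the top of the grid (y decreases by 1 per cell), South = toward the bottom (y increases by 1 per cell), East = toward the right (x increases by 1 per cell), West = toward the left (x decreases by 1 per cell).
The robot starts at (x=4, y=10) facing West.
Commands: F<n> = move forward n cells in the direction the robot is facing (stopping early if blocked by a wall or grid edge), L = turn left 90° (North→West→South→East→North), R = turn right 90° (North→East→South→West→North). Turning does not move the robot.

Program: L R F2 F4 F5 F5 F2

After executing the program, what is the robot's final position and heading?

Start: (x=4, y=10), facing West
  L: turn left, now facing South
  R: turn right, now facing West
  F2: move forward 2, now at (x=2, y=10)
  F4: move forward 1/4 (blocked), now at (x=1, y=10)
  F5: move forward 0/5 (blocked), now at (x=1, y=10)
  F5: move forward 0/5 (blocked), now at (x=1, y=10)
  F2: move forward 0/2 (blocked), now at (x=1, y=10)
Final: (x=1, y=10), facing West

Answer: Final position: (x=1, y=10), facing West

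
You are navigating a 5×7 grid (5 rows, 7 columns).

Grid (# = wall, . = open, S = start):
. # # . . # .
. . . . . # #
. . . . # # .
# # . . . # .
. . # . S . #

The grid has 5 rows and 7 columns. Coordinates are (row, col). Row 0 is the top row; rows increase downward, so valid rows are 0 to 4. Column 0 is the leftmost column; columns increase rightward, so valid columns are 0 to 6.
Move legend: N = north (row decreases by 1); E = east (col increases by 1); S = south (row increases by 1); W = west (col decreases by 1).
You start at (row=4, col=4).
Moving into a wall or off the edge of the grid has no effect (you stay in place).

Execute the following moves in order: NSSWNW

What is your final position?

Answer: Final position: (row=3, col=2)

Derivation:
Start: (row=4, col=4)
  N (north): (row=4, col=4) -> (row=3, col=4)
  S (south): (row=3, col=4) -> (row=4, col=4)
  S (south): blocked, stay at (row=4, col=4)
  W (west): (row=4, col=4) -> (row=4, col=3)
  N (north): (row=4, col=3) -> (row=3, col=3)
  W (west): (row=3, col=3) -> (row=3, col=2)
Final: (row=3, col=2)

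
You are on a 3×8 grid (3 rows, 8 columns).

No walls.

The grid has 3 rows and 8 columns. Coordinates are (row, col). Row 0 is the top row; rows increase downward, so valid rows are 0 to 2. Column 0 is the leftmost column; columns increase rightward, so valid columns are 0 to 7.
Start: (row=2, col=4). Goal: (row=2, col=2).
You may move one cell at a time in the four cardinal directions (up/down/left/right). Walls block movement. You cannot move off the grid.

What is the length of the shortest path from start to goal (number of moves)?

BFS from (row=2, col=4) until reaching (row=2, col=2):
  Distance 0: (row=2, col=4)
  Distance 1: (row=1, col=4), (row=2, col=3), (row=2, col=5)
  Distance 2: (row=0, col=4), (row=1, col=3), (row=1, col=5), (row=2, col=2), (row=2, col=6)  <- goal reached here
One shortest path (2 moves): (row=2, col=4) -> (row=2, col=3) -> (row=2, col=2)

Answer: Shortest path length: 2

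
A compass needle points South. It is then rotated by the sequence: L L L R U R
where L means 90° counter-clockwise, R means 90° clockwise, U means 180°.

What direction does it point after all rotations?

Answer: Final heading: West

Derivation:
Start: South
  L (left (90° counter-clockwise)) -> East
  L (left (90° counter-clockwise)) -> North
  L (left (90° counter-clockwise)) -> West
  R (right (90° clockwise)) -> North
  U (U-turn (180°)) -> South
  R (right (90° clockwise)) -> West
Final: West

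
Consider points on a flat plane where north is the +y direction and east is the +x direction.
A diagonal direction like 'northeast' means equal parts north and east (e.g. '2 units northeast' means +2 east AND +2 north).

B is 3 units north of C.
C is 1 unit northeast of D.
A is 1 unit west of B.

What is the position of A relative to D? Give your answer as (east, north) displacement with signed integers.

Answer: A is at (east=0, north=4) relative to D.

Derivation:
Place D at the origin (east=0, north=0).
  C is 1 unit northeast of D: delta (east=+1, north=+1); C at (east=1, north=1).
  B is 3 units north of C: delta (east=+0, north=+3); B at (east=1, north=4).
  A is 1 unit west of B: delta (east=-1, north=+0); A at (east=0, north=4).
Therefore A relative to D: (east=0, north=4).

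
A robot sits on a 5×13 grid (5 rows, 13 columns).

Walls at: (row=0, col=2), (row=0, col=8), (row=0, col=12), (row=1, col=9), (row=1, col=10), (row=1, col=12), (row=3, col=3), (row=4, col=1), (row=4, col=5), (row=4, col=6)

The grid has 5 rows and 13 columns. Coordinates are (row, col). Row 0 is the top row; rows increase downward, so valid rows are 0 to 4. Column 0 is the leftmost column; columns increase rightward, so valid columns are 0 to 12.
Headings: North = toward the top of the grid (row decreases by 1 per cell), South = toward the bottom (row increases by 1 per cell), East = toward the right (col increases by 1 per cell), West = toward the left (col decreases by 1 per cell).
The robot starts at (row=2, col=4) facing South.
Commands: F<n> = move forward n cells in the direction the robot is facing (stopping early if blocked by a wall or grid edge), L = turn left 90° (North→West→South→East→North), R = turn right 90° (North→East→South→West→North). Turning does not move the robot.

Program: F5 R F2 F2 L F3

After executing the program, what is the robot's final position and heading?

Start: (row=2, col=4), facing South
  F5: move forward 2/5 (blocked), now at (row=4, col=4)
  R: turn right, now facing West
  F2: move forward 2, now at (row=4, col=2)
  F2: move forward 0/2 (blocked), now at (row=4, col=2)
  L: turn left, now facing South
  F3: move forward 0/3 (blocked), now at (row=4, col=2)
Final: (row=4, col=2), facing South

Answer: Final position: (row=4, col=2), facing South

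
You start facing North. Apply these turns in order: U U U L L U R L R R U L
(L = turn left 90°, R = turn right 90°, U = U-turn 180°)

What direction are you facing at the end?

Answer: Final heading: East

Derivation:
Start: North
  U (U-turn (180°)) -> South
  U (U-turn (180°)) -> North
  U (U-turn (180°)) -> South
  L (left (90° counter-clockwise)) -> East
  L (left (90° counter-clockwise)) -> North
  U (U-turn (180°)) -> South
  R (right (90° clockwise)) -> West
  L (left (90° counter-clockwise)) -> South
  R (right (90° clockwise)) -> West
  R (right (90° clockwise)) -> North
  U (U-turn (180°)) -> South
  L (left (90° counter-clockwise)) -> East
Final: East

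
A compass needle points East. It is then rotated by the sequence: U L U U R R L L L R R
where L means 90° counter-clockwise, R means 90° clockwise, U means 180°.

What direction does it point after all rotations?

Start: East
  U (U-turn (180°)) -> West
  L (left (90° counter-clockwise)) -> South
  U (U-turn (180°)) -> North
  U (U-turn (180°)) -> South
  R (right (90° clockwise)) -> West
  R (right (90° clockwise)) -> North
  L (left (90° counter-clockwise)) -> West
  L (left (90° counter-clockwise)) -> South
  L (left (90° counter-clockwise)) -> East
  R (right (90° clockwise)) -> South
  R (right (90° clockwise)) -> West
Final: West

Answer: Final heading: West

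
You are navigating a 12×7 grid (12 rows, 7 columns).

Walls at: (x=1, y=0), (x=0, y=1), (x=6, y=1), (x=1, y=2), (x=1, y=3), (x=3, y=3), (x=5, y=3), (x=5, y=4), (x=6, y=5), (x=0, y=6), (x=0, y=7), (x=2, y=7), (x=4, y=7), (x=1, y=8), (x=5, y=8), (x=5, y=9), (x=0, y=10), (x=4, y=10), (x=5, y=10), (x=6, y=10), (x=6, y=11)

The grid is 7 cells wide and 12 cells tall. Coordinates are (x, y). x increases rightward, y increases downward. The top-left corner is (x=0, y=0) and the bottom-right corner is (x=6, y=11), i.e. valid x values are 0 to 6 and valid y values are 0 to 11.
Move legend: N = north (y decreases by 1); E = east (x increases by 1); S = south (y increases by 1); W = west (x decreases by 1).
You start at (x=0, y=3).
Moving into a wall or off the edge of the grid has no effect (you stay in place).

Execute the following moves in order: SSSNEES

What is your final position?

Start: (x=0, y=3)
  S (south): (x=0, y=3) -> (x=0, y=4)
  S (south): (x=0, y=4) -> (x=0, y=5)
  S (south): blocked, stay at (x=0, y=5)
  N (north): (x=0, y=5) -> (x=0, y=4)
  E (east): (x=0, y=4) -> (x=1, y=4)
  E (east): (x=1, y=4) -> (x=2, y=4)
  S (south): (x=2, y=4) -> (x=2, y=5)
Final: (x=2, y=5)

Answer: Final position: (x=2, y=5)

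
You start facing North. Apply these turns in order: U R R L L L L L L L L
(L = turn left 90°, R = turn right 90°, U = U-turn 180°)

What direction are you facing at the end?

Start: North
  U (U-turn (180°)) -> South
  R (right (90° clockwise)) -> West
  R (right (90° clockwise)) -> North
  L (left (90° counter-clockwise)) -> West
  L (left (90° counter-clockwise)) -> South
  L (left (90° counter-clockwise)) -> East
  L (left (90° counter-clockwise)) -> North
  L (left (90° counter-clockwise)) -> West
  L (left (90° counter-clockwise)) -> South
  L (left (90° counter-clockwise)) -> East
  L (left (90° counter-clockwise)) -> North
Final: North

Answer: Final heading: North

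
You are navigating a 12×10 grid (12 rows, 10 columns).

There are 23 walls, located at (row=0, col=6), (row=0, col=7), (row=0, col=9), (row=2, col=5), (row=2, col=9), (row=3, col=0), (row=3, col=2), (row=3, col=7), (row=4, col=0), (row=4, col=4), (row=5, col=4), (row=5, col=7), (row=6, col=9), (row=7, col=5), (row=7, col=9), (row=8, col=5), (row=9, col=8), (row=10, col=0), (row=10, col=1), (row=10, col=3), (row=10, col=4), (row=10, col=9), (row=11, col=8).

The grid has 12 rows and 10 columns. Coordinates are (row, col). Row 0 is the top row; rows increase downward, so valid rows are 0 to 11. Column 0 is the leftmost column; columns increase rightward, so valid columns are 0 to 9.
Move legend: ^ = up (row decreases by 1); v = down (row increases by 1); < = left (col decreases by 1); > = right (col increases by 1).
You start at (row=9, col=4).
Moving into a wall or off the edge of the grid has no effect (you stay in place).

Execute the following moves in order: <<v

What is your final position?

Answer: Final position: (row=10, col=2)

Derivation:
Start: (row=9, col=4)
  < (left): (row=9, col=4) -> (row=9, col=3)
  < (left): (row=9, col=3) -> (row=9, col=2)
  v (down): (row=9, col=2) -> (row=10, col=2)
Final: (row=10, col=2)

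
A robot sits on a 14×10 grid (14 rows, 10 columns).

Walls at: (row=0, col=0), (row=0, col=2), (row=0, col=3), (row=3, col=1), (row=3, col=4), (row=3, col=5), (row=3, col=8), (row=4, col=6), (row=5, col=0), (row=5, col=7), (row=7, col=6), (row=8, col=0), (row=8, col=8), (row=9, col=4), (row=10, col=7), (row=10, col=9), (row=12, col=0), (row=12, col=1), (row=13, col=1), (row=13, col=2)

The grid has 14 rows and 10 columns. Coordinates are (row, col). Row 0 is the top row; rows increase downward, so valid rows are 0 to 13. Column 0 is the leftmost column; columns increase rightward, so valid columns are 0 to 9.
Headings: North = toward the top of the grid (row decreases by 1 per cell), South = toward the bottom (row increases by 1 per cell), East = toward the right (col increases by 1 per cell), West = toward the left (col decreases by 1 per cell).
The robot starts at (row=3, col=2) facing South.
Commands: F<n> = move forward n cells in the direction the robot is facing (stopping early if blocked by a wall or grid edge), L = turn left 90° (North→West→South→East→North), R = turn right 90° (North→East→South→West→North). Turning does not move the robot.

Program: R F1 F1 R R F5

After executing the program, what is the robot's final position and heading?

Answer: Final position: (row=3, col=3), facing East

Derivation:
Start: (row=3, col=2), facing South
  R: turn right, now facing West
  F1: move forward 0/1 (blocked), now at (row=3, col=2)
  F1: move forward 0/1 (blocked), now at (row=3, col=2)
  R: turn right, now facing North
  R: turn right, now facing East
  F5: move forward 1/5 (blocked), now at (row=3, col=3)
Final: (row=3, col=3), facing East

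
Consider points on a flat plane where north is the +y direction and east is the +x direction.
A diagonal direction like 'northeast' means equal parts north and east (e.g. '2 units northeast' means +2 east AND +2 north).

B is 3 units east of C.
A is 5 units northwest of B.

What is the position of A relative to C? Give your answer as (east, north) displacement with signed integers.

Place C at the origin (east=0, north=0).
  B is 3 units east of C: delta (east=+3, north=+0); B at (east=3, north=0).
  A is 5 units northwest of B: delta (east=-5, north=+5); A at (east=-2, north=5).
Therefore A relative to C: (east=-2, north=5).

Answer: A is at (east=-2, north=5) relative to C.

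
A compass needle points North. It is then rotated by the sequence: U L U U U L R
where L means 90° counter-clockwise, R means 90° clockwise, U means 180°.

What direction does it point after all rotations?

Answer: Final heading: West

Derivation:
Start: North
  U (U-turn (180°)) -> South
  L (left (90° counter-clockwise)) -> East
  U (U-turn (180°)) -> West
  U (U-turn (180°)) -> East
  U (U-turn (180°)) -> West
  L (left (90° counter-clockwise)) -> South
  R (right (90° clockwise)) -> West
Final: West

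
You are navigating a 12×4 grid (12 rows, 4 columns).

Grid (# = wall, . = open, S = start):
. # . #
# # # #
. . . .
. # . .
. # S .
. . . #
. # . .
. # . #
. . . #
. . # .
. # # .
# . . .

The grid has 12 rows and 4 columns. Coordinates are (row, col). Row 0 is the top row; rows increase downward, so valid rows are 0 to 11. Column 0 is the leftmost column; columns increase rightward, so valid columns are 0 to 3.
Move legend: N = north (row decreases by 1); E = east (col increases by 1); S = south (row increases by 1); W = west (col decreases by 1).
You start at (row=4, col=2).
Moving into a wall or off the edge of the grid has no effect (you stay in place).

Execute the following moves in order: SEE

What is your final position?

Start: (row=4, col=2)
  S (south): (row=4, col=2) -> (row=5, col=2)
  E (east): blocked, stay at (row=5, col=2)
  E (east): blocked, stay at (row=5, col=2)
Final: (row=5, col=2)

Answer: Final position: (row=5, col=2)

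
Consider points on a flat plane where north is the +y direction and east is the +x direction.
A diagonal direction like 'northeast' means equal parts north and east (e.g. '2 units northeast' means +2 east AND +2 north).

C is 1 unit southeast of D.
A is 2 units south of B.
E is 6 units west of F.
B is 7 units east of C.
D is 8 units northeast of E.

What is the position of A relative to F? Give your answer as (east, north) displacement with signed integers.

Place F at the origin (east=0, north=0).
  E is 6 units west of F: delta (east=-6, north=+0); E at (east=-6, north=0).
  D is 8 units northeast of E: delta (east=+8, north=+8); D at (east=2, north=8).
  C is 1 unit southeast of D: delta (east=+1, north=-1); C at (east=3, north=7).
  B is 7 units east of C: delta (east=+7, north=+0); B at (east=10, north=7).
  A is 2 units south of B: delta (east=+0, north=-2); A at (east=10, north=5).
Therefore A relative to F: (east=10, north=5).

Answer: A is at (east=10, north=5) relative to F.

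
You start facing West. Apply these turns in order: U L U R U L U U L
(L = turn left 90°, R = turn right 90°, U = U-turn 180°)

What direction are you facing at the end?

Answer: Final heading: West

Derivation:
Start: West
  U (U-turn (180°)) -> East
  L (left (90° counter-clockwise)) -> North
  U (U-turn (180°)) -> South
  R (right (90° clockwise)) -> West
  U (U-turn (180°)) -> East
  L (left (90° counter-clockwise)) -> North
  U (U-turn (180°)) -> South
  U (U-turn (180°)) -> North
  L (left (90° counter-clockwise)) -> West
Final: West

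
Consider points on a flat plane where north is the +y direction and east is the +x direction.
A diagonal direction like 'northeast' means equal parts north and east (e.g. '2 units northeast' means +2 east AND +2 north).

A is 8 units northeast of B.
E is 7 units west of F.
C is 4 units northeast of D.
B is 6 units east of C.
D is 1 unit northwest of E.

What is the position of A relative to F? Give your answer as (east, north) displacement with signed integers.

Place F at the origin (east=0, north=0).
  E is 7 units west of F: delta (east=-7, north=+0); E at (east=-7, north=0).
  D is 1 unit northwest of E: delta (east=-1, north=+1); D at (east=-8, north=1).
  C is 4 units northeast of D: delta (east=+4, north=+4); C at (east=-4, north=5).
  B is 6 units east of C: delta (east=+6, north=+0); B at (east=2, north=5).
  A is 8 units northeast of B: delta (east=+8, north=+8); A at (east=10, north=13).
Therefore A relative to F: (east=10, north=13).

Answer: A is at (east=10, north=13) relative to F.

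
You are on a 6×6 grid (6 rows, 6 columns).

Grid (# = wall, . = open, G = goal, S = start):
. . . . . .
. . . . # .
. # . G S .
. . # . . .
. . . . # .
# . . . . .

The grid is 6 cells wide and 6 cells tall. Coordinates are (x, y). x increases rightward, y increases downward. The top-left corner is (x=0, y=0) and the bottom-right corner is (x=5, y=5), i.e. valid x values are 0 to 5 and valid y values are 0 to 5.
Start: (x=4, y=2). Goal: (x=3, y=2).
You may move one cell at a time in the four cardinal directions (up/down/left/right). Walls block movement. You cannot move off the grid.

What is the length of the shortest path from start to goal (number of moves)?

Answer: Shortest path length: 1

Derivation:
BFS from (x=4, y=2) until reaching (x=3, y=2):
  Distance 0: (x=4, y=2)
  Distance 1: (x=3, y=2), (x=5, y=2), (x=4, y=3)  <- goal reached here
One shortest path (1 moves): (x=4, y=2) -> (x=3, y=2)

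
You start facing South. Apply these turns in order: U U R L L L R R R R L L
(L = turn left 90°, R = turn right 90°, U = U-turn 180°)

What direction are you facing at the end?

Answer: Final heading: South

Derivation:
Start: South
  U (U-turn (180°)) -> North
  U (U-turn (180°)) -> South
  R (right (90° clockwise)) -> West
  L (left (90° counter-clockwise)) -> South
  L (left (90° counter-clockwise)) -> East
  L (left (90° counter-clockwise)) -> North
  R (right (90° clockwise)) -> East
  R (right (90° clockwise)) -> South
  R (right (90° clockwise)) -> West
  R (right (90° clockwise)) -> North
  L (left (90° counter-clockwise)) -> West
  L (left (90° counter-clockwise)) -> South
Final: South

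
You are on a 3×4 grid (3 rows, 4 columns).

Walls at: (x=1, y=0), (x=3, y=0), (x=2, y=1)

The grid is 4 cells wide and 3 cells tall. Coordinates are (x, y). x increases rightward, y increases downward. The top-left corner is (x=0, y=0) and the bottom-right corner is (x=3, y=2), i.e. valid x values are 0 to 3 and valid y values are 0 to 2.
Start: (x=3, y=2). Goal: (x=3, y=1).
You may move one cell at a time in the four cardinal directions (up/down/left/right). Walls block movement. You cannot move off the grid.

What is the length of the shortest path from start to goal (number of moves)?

Answer: Shortest path length: 1

Derivation:
BFS from (x=3, y=2) until reaching (x=3, y=1):
  Distance 0: (x=3, y=2)
  Distance 1: (x=3, y=1), (x=2, y=2)  <- goal reached here
One shortest path (1 moves): (x=3, y=2) -> (x=3, y=1)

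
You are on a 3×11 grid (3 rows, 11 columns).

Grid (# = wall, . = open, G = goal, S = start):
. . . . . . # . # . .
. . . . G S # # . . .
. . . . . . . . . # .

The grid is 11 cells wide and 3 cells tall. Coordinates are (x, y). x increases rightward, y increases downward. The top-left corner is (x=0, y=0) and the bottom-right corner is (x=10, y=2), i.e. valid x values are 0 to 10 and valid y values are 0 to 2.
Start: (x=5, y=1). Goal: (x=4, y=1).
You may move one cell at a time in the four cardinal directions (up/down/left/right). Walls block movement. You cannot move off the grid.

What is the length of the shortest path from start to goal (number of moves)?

Answer: Shortest path length: 1

Derivation:
BFS from (x=5, y=1) until reaching (x=4, y=1):
  Distance 0: (x=5, y=1)
  Distance 1: (x=5, y=0), (x=4, y=1), (x=5, y=2)  <- goal reached here
One shortest path (1 moves): (x=5, y=1) -> (x=4, y=1)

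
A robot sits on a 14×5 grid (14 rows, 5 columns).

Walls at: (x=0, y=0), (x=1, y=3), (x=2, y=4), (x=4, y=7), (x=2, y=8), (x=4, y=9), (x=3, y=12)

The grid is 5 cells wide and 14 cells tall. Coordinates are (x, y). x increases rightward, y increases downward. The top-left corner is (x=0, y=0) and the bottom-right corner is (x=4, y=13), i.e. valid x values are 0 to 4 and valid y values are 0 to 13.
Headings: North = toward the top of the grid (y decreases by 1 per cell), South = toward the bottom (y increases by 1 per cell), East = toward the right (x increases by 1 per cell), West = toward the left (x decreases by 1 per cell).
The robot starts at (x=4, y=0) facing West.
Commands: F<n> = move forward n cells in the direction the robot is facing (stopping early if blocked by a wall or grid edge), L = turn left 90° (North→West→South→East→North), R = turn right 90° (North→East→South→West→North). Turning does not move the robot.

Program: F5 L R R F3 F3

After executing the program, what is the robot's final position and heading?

Answer: Final position: (x=1, y=0), facing North

Derivation:
Start: (x=4, y=0), facing West
  F5: move forward 3/5 (blocked), now at (x=1, y=0)
  L: turn left, now facing South
  R: turn right, now facing West
  R: turn right, now facing North
  F3: move forward 0/3 (blocked), now at (x=1, y=0)
  F3: move forward 0/3 (blocked), now at (x=1, y=0)
Final: (x=1, y=0), facing North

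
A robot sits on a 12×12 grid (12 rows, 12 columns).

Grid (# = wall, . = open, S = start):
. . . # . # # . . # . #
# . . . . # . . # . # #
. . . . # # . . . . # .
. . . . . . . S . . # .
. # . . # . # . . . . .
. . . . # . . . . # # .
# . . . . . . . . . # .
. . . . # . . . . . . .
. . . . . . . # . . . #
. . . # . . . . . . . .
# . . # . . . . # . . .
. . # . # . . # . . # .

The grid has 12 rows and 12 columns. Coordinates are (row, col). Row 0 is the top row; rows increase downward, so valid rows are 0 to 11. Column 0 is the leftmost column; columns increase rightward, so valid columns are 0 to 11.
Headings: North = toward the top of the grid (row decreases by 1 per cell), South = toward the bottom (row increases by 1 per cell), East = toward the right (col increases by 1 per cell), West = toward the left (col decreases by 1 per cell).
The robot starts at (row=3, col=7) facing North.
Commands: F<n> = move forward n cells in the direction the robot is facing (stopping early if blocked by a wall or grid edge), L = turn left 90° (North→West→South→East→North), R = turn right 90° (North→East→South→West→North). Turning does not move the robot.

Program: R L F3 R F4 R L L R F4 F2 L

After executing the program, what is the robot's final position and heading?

Start: (row=3, col=7), facing North
  R: turn right, now facing East
  L: turn left, now facing North
  F3: move forward 3, now at (row=0, col=7)
  R: turn right, now facing East
  F4: move forward 1/4 (blocked), now at (row=0, col=8)
  R: turn right, now facing South
  L: turn left, now facing East
  L: turn left, now facing North
  R: turn right, now facing East
  F4: move forward 0/4 (blocked), now at (row=0, col=8)
  F2: move forward 0/2 (blocked), now at (row=0, col=8)
  L: turn left, now facing North
Final: (row=0, col=8), facing North

Answer: Final position: (row=0, col=8), facing North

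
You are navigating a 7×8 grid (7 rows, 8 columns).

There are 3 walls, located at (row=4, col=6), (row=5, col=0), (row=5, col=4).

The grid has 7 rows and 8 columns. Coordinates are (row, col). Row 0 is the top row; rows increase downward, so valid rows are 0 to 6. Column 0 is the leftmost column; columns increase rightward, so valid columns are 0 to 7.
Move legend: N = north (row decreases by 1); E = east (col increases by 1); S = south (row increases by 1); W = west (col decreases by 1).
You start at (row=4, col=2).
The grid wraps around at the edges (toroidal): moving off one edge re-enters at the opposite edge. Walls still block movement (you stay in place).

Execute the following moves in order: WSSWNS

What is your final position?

Start: (row=4, col=2)
  W (west): (row=4, col=2) -> (row=4, col=1)
  S (south): (row=4, col=1) -> (row=5, col=1)
  S (south): (row=5, col=1) -> (row=6, col=1)
  W (west): (row=6, col=1) -> (row=6, col=0)
  N (north): blocked, stay at (row=6, col=0)
  S (south): (row=6, col=0) -> (row=0, col=0)
Final: (row=0, col=0)

Answer: Final position: (row=0, col=0)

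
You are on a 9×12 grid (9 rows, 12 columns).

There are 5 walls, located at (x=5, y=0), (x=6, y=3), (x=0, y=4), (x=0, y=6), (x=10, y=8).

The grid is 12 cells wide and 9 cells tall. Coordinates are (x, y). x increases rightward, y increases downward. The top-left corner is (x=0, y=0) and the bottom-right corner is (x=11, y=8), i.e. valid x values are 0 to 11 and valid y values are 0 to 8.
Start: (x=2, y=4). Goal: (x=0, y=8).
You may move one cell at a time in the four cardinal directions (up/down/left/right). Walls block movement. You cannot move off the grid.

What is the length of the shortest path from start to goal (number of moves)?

Answer: Shortest path length: 6

Derivation:
BFS from (x=2, y=4) until reaching (x=0, y=8):
  Distance 0: (x=2, y=4)
  Distance 1: (x=2, y=3), (x=1, y=4), (x=3, y=4), (x=2, y=5)
  Distance 2: (x=2, y=2), (x=1, y=3), (x=3, y=3), (x=4, y=4), (x=1, y=5), (x=3, y=5), (x=2, y=6)
  Distance 3: (x=2, y=1), (x=1, y=2), (x=3, y=2), (x=0, y=3), (x=4, y=3), (x=5, y=4), (x=0, y=5), (x=4, y=5), (x=1, y=6), (x=3, y=6), (x=2, y=7)
  Distance 4: (x=2, y=0), (x=1, y=1), (x=3, y=1), (x=0, y=2), (x=4, y=2), (x=5, y=3), (x=6, y=4), (x=5, y=5), (x=4, y=6), (x=1, y=7), (x=3, y=7), (x=2, y=8)
  Distance 5: (x=1, y=0), (x=3, y=0), (x=0, y=1), (x=4, y=1), (x=5, y=2), (x=7, y=4), (x=6, y=5), (x=5, y=6), (x=0, y=7), (x=4, y=7), (x=1, y=8), (x=3, y=8)
  Distance 6: (x=0, y=0), (x=4, y=0), (x=5, y=1), (x=6, y=2), (x=7, y=3), (x=8, y=4), (x=7, y=5), (x=6, y=6), (x=5, y=7), (x=0, y=8), (x=4, y=8)  <- goal reached here
One shortest path (6 moves): (x=2, y=4) -> (x=1, y=4) -> (x=1, y=5) -> (x=1, y=6) -> (x=1, y=7) -> (x=0, y=7) -> (x=0, y=8)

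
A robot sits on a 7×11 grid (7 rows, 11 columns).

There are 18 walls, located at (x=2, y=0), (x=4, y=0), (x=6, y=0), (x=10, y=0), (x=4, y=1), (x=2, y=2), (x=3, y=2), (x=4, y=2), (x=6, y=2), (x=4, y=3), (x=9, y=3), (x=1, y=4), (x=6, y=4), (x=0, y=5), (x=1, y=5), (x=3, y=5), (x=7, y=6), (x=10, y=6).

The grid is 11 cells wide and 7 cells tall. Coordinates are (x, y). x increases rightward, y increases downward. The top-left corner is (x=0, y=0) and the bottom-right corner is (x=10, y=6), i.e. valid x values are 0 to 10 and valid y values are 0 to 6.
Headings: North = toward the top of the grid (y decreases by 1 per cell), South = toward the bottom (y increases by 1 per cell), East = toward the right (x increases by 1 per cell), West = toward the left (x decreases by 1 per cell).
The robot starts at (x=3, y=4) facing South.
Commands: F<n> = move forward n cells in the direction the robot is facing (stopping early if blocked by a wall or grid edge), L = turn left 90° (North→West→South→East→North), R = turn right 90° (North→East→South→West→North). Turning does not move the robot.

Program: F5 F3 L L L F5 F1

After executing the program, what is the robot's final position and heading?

Answer: Final position: (x=2, y=4), facing West

Derivation:
Start: (x=3, y=4), facing South
  F5: move forward 0/5 (blocked), now at (x=3, y=4)
  F3: move forward 0/3 (blocked), now at (x=3, y=4)
  L: turn left, now facing East
  L: turn left, now facing North
  L: turn left, now facing West
  F5: move forward 1/5 (blocked), now at (x=2, y=4)
  F1: move forward 0/1 (blocked), now at (x=2, y=4)
Final: (x=2, y=4), facing West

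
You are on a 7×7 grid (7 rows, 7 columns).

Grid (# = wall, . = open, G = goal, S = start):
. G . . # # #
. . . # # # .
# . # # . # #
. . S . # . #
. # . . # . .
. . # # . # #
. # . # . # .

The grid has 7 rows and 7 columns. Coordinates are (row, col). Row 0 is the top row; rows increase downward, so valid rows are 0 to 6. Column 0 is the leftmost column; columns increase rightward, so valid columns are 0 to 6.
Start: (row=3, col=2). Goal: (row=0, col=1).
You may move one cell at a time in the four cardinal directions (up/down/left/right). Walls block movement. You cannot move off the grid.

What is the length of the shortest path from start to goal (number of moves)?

Answer: Shortest path length: 4

Derivation:
BFS from (row=3, col=2) until reaching (row=0, col=1):
  Distance 0: (row=3, col=2)
  Distance 1: (row=3, col=1), (row=3, col=3), (row=4, col=2)
  Distance 2: (row=2, col=1), (row=3, col=0), (row=4, col=3)
  Distance 3: (row=1, col=1), (row=4, col=0)
  Distance 4: (row=0, col=1), (row=1, col=0), (row=1, col=2), (row=5, col=0)  <- goal reached here
One shortest path (4 moves): (row=3, col=2) -> (row=3, col=1) -> (row=2, col=1) -> (row=1, col=1) -> (row=0, col=1)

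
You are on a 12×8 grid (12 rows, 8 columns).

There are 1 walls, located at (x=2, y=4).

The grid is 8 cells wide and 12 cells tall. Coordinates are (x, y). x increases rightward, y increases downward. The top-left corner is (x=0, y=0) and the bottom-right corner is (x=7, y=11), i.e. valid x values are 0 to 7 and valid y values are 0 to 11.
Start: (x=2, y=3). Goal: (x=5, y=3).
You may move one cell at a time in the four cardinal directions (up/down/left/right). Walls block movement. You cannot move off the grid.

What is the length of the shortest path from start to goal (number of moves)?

Answer: Shortest path length: 3

Derivation:
BFS from (x=2, y=3) until reaching (x=5, y=3):
  Distance 0: (x=2, y=3)
  Distance 1: (x=2, y=2), (x=1, y=3), (x=3, y=3)
  Distance 2: (x=2, y=1), (x=1, y=2), (x=3, y=2), (x=0, y=3), (x=4, y=3), (x=1, y=4), (x=3, y=4)
  Distance 3: (x=2, y=0), (x=1, y=1), (x=3, y=1), (x=0, y=2), (x=4, y=2), (x=5, y=3), (x=0, y=4), (x=4, y=4), (x=1, y=5), (x=3, y=5)  <- goal reached here
One shortest path (3 moves): (x=2, y=3) -> (x=3, y=3) -> (x=4, y=3) -> (x=5, y=3)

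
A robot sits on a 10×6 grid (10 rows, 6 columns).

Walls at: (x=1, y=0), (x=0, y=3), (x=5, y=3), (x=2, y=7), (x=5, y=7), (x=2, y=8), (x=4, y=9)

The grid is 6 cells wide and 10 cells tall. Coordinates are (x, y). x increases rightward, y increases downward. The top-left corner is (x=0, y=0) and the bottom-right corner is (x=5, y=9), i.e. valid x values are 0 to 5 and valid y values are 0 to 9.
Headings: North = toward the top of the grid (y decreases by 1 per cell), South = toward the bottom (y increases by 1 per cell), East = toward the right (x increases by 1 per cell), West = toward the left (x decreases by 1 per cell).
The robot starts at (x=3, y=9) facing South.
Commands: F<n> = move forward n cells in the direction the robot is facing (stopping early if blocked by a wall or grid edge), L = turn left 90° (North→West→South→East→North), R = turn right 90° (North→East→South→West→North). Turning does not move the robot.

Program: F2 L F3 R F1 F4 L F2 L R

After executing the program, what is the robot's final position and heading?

Start: (x=3, y=9), facing South
  F2: move forward 0/2 (blocked), now at (x=3, y=9)
  L: turn left, now facing East
  F3: move forward 0/3 (blocked), now at (x=3, y=9)
  R: turn right, now facing South
  F1: move forward 0/1 (blocked), now at (x=3, y=9)
  F4: move forward 0/4 (blocked), now at (x=3, y=9)
  L: turn left, now facing East
  F2: move forward 0/2 (blocked), now at (x=3, y=9)
  L: turn left, now facing North
  R: turn right, now facing East
Final: (x=3, y=9), facing East

Answer: Final position: (x=3, y=9), facing East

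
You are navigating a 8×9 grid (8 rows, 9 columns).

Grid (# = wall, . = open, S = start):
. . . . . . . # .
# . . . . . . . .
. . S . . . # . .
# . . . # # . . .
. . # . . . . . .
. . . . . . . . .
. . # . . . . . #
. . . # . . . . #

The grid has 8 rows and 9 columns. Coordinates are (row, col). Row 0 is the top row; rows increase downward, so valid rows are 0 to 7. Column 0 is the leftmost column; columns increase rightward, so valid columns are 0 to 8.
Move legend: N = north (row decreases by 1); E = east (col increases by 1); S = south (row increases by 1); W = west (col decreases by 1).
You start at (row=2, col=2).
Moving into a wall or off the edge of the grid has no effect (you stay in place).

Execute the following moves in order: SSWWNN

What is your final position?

Answer: Final position: (row=1, col=1)

Derivation:
Start: (row=2, col=2)
  S (south): (row=2, col=2) -> (row=3, col=2)
  S (south): blocked, stay at (row=3, col=2)
  W (west): (row=3, col=2) -> (row=3, col=1)
  W (west): blocked, stay at (row=3, col=1)
  N (north): (row=3, col=1) -> (row=2, col=1)
  N (north): (row=2, col=1) -> (row=1, col=1)
Final: (row=1, col=1)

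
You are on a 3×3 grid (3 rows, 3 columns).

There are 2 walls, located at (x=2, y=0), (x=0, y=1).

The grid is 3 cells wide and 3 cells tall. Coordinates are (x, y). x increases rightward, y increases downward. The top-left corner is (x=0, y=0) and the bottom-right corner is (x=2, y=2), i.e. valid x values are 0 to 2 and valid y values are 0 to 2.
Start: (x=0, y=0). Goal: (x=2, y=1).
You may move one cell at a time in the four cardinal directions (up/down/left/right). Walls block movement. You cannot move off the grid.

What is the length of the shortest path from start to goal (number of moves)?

Answer: Shortest path length: 3

Derivation:
BFS from (x=0, y=0) until reaching (x=2, y=1):
  Distance 0: (x=0, y=0)
  Distance 1: (x=1, y=0)
  Distance 2: (x=1, y=1)
  Distance 3: (x=2, y=1), (x=1, y=2)  <- goal reached here
One shortest path (3 moves): (x=0, y=0) -> (x=1, y=0) -> (x=1, y=1) -> (x=2, y=1)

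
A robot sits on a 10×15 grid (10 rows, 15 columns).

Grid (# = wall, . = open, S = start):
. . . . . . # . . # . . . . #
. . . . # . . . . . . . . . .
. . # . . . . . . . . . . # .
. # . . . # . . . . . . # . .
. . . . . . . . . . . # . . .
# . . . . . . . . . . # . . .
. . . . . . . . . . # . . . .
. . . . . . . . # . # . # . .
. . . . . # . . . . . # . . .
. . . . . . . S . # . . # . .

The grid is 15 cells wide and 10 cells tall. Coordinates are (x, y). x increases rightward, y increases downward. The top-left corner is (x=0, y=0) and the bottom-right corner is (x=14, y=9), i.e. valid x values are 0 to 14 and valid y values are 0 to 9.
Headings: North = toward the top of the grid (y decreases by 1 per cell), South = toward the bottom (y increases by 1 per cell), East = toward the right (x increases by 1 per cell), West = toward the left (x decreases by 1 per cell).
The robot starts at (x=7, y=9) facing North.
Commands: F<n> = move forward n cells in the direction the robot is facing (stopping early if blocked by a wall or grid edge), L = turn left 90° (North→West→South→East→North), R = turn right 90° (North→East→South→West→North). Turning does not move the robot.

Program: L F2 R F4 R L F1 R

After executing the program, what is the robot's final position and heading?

Answer: Final position: (x=5, y=9), facing East

Derivation:
Start: (x=7, y=9), facing North
  L: turn left, now facing West
  F2: move forward 2, now at (x=5, y=9)
  R: turn right, now facing North
  F4: move forward 0/4 (blocked), now at (x=5, y=9)
  R: turn right, now facing East
  L: turn left, now facing North
  F1: move forward 0/1 (blocked), now at (x=5, y=9)
  R: turn right, now facing East
Final: (x=5, y=9), facing East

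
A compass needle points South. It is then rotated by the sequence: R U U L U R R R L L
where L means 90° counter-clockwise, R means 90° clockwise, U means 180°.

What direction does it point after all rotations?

Start: South
  R (right (90° clockwise)) -> West
  U (U-turn (180°)) -> East
  U (U-turn (180°)) -> West
  L (left (90° counter-clockwise)) -> South
  U (U-turn (180°)) -> North
  R (right (90° clockwise)) -> East
  R (right (90° clockwise)) -> South
  R (right (90° clockwise)) -> West
  L (left (90° counter-clockwise)) -> South
  L (left (90° counter-clockwise)) -> East
Final: East

Answer: Final heading: East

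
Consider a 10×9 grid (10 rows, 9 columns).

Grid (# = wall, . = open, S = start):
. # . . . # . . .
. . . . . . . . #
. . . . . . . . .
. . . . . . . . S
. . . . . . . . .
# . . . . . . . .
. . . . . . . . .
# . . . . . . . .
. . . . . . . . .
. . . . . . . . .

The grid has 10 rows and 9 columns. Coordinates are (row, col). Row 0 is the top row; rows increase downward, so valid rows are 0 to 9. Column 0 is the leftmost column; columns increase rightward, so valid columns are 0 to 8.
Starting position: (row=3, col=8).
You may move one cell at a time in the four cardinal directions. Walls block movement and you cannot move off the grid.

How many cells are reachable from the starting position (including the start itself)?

BFS flood-fill from (row=3, col=8):
  Distance 0: (row=3, col=8)
  Distance 1: (row=2, col=8), (row=3, col=7), (row=4, col=8)
  Distance 2: (row=2, col=7), (row=3, col=6), (row=4, col=7), (row=5, col=8)
  Distance 3: (row=1, col=7), (row=2, col=6), (row=3, col=5), (row=4, col=6), (row=5, col=7), (row=6, col=8)
  Distance 4: (row=0, col=7), (row=1, col=6), (row=2, col=5), (row=3, col=4), (row=4, col=5), (row=5, col=6), (row=6, col=7), (row=7, col=8)
  Distance 5: (row=0, col=6), (row=0, col=8), (row=1, col=5), (row=2, col=4), (row=3, col=3), (row=4, col=4), (row=5, col=5), (row=6, col=6), (row=7, col=7), (row=8, col=8)
  Distance 6: (row=1, col=4), (row=2, col=3), (row=3, col=2), (row=4, col=3), (row=5, col=4), (row=6, col=5), (row=7, col=6), (row=8, col=7), (row=9, col=8)
  Distance 7: (row=0, col=4), (row=1, col=3), (row=2, col=2), (row=3, col=1), (row=4, col=2), (row=5, col=3), (row=6, col=4), (row=7, col=5), (row=8, col=6), (row=9, col=7)
  Distance 8: (row=0, col=3), (row=1, col=2), (row=2, col=1), (row=3, col=0), (row=4, col=1), (row=5, col=2), (row=6, col=3), (row=7, col=4), (row=8, col=5), (row=9, col=6)
  Distance 9: (row=0, col=2), (row=1, col=1), (row=2, col=0), (row=4, col=0), (row=5, col=1), (row=6, col=2), (row=7, col=3), (row=8, col=4), (row=9, col=5)
  Distance 10: (row=1, col=0), (row=6, col=1), (row=7, col=2), (row=8, col=3), (row=9, col=4)
  Distance 11: (row=0, col=0), (row=6, col=0), (row=7, col=1), (row=8, col=2), (row=9, col=3)
  Distance 12: (row=8, col=1), (row=9, col=2)
  Distance 13: (row=8, col=0), (row=9, col=1)
  Distance 14: (row=9, col=0)
Total reachable: 85 (grid has 85 open cells total)

Answer: Reachable cells: 85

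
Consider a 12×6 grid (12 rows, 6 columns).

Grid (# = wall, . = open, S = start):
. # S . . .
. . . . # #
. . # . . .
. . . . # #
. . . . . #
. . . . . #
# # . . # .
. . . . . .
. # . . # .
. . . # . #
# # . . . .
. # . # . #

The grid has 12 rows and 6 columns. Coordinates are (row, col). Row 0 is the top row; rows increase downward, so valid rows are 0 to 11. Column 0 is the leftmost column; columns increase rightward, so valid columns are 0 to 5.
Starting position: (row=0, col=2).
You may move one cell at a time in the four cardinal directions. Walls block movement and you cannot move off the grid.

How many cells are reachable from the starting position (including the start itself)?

BFS flood-fill from (row=0, col=2):
  Distance 0: (row=0, col=2)
  Distance 1: (row=0, col=3), (row=1, col=2)
  Distance 2: (row=0, col=4), (row=1, col=1), (row=1, col=3)
  Distance 3: (row=0, col=5), (row=1, col=0), (row=2, col=1), (row=2, col=3)
  Distance 4: (row=0, col=0), (row=2, col=0), (row=2, col=4), (row=3, col=1), (row=3, col=3)
  Distance 5: (row=2, col=5), (row=3, col=0), (row=3, col=2), (row=4, col=1), (row=4, col=3)
  Distance 6: (row=4, col=0), (row=4, col=2), (row=4, col=4), (row=5, col=1), (row=5, col=3)
  Distance 7: (row=5, col=0), (row=5, col=2), (row=5, col=4), (row=6, col=3)
  Distance 8: (row=6, col=2), (row=7, col=3)
  Distance 9: (row=7, col=2), (row=7, col=4), (row=8, col=3)
  Distance 10: (row=7, col=1), (row=7, col=5), (row=8, col=2)
  Distance 11: (row=6, col=5), (row=7, col=0), (row=8, col=5), (row=9, col=2)
  Distance 12: (row=8, col=0), (row=9, col=1), (row=10, col=2)
  Distance 13: (row=9, col=0), (row=10, col=3), (row=11, col=2)
  Distance 14: (row=10, col=4)
  Distance 15: (row=9, col=4), (row=10, col=5), (row=11, col=4)
Total reachable: 51 (grid has 52 open cells total)

Answer: Reachable cells: 51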